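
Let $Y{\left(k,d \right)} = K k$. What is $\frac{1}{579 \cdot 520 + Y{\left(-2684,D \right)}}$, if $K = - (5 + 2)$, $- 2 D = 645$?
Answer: $\frac{1}{319868} \approx 3.1263 \cdot 10^{-6}$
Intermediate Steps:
$D = - \frac{645}{2}$ ($D = \left(- \frac{1}{2}\right) 645 = - \frac{645}{2} \approx -322.5$)
$K = -7$ ($K = \left(-1\right) 7 = -7$)
$Y{\left(k,d \right)} = - 7 k$
$\frac{1}{579 \cdot 520 + Y{\left(-2684,D \right)}} = \frac{1}{579 \cdot 520 - -18788} = \frac{1}{301080 + 18788} = \frac{1}{319868}$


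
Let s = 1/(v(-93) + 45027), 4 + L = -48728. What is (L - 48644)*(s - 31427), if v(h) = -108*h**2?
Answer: 2720748321136256/889065 ≈ 3.0602e+9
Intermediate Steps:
L = -48732 (L = -4 - 48728 = -48732)
s = -1/889065 (s = 1/(-108*(-93)**2 + 45027) = 1/(-108*8649 + 45027) = 1/(-934092 + 45027) = 1/(-889065) = -1/889065 ≈ -1.1248e-6)
(L - 48644)*(s - 31427) = (-48732 - 48644)*(-1/889065 - 31427) = -97376*(-27940645756/889065) = 2720748321136256/889065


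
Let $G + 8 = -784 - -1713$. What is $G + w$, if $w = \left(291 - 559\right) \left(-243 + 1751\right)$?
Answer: $-403223$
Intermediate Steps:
$G = 921$ ($G = -8 - -929 = -8 + \left(-784 + 1713\right) = -8 + 929 = 921$)
$w = -404144$ ($w = \left(-268\right) 1508 = -404144$)
$G + w = 921 - 404144 = -403223$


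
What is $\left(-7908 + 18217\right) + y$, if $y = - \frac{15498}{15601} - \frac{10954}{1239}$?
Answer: $\frac{199079153075}{19329639} \approx 10299.0$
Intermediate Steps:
$y = - \frac{190095376}{19329639}$ ($y = \left(-15498\right) \frac{1}{15601} - \frac{10954}{1239} = - \frac{15498}{15601} - \frac{10954}{1239} = - \frac{190095376}{19329639} \approx -9.8344$)
$\left(-7908 + 18217\right) + y = \left(-7908 + 18217\right) - \frac{190095376}{19329639} = 10309 - \frac{190095376}{19329639} = \frac{199079153075}{19329639}$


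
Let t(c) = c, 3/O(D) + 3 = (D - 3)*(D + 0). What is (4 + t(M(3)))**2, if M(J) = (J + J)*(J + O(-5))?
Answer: 692224/1369 ≈ 505.64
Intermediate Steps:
O(D) = 3/(-3 + D*(-3 + D)) (O(D) = 3/(-3 + (D - 3)*(D + 0)) = 3/(-3 + (-3 + D)*D) = 3/(-3 + D*(-3 + D)))
M(J) = 2*J*(3/37 + J) (M(J) = (J + J)*(J + 3/(-3 + (-5)**2 - 3*(-5))) = (2*J)*(J + 3/(-3 + 25 + 15)) = (2*J)*(J + 3/37) = (2*J)*(3/37 + J) = 2*J*(3/37 + J))
(4 + t(M(3)))**2 = (4 + (2/37)*3*(3 + 37*3))**2 = (4 + (2/37)*3*(3 + 111))**2 = (4 + (2/37)*3*114)**2 = (4 + 684/37)**2 = (832/37)**2 = 692224/1369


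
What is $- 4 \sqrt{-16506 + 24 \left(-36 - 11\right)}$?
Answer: $- 4 i \sqrt{17634} \approx - 531.17 i$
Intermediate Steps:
$- 4 \sqrt{-16506 + 24 \left(-36 - 11\right)} = - 4 \sqrt{-16506 + 24 \left(-47\right)} = - 4 \sqrt{-16506 - 1128} = - 4 \sqrt{-17634} = - 4 i \sqrt{17634}$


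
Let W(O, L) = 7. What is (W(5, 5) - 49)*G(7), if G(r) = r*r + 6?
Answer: -2310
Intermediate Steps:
G(r) = 6 + r² (G(r) = r² + 6 = 6 + r²)
(W(5, 5) - 49)*G(7) = (7 - 49)*(6 + 7²) = -42*(6 + 49) = -42*55 = -2310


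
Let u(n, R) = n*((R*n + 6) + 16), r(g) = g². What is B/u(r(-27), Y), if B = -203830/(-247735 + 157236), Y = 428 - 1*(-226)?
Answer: 101915/15727751163774 ≈ 6.4800e-9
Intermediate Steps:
Y = 654 (Y = 428 + 226 = 654)
B = 203830/90499 (B = -203830/(-90499) = -203830*(-1/90499) = 203830/90499 ≈ 2.2523)
u(n, R) = n*(22 + R*n) (u(n, R) = n*((6 + R*n) + 16) = n*(22 + R*n))
B/u(r(-27), Y) = 203830/(90499*(((-27)²*(22 + 654*(-27)²)))) = 203830/(90499*((729*(22 + 654*729)))) = 203830/(90499*((729*(22 + 476766)))) = 203830/(90499*((729*476788))) = (203830/90499)/347578452 = (203830/90499)*(1/347578452) = 101915/15727751163774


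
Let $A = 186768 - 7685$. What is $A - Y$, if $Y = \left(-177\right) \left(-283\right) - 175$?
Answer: $129167$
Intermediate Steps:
$Y = 49916$ ($Y = 50091 - 175 = 49916$)
$A = 179083$
$A - Y = 179083 - 49916 = 129167$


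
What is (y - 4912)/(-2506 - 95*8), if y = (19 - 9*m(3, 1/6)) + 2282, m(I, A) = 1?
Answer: 1310/1633 ≈ 0.80220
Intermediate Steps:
y = 2292 (y = (19 - 9*1) + 2282 = (19 - 9) + 2282 = 10 + 2282 = 2292)
(y - 4912)/(-2506 - 95*8) = (2292 - 4912)/(-2506 - 95*8) = -2620/(-2506 - 760) = -2620/(-3266) = -2620*(-1/3266) = 1310/1633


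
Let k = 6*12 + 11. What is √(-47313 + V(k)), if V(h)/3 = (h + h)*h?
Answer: I*√5979 ≈ 77.324*I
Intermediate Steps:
k = 83 (k = 72 + 11 = 83)
V(h) = 6*h² (V(h) = 3*((h + h)*h) = 3*((2*h)*h) = 3*(2*h²) = 6*h²)
√(-47313 + V(k)) = √(-47313 + 6*83²) = √(-47313 + 6*6889) = √(-47313 + 41334) = √(-5979) = I*√5979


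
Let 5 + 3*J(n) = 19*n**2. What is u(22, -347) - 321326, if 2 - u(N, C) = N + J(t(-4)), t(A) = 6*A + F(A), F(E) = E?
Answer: -978929/3 ≈ -3.2631e+5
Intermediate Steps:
t(A) = 7*A (t(A) = 6*A + A = 7*A)
J(n) = -5/3 + 19*n**2/3 (J(n) = -5/3 + (19*n**2)/3 = -5/3 + 19*n**2/3)
u(N, C) = -14885/3 - N (u(N, C) = 2 - (N + (-5/3 + 19*(7*(-4))**2/3)) = 2 - (N + (-5/3 + (19/3)*(-28)**2)) = 2 - (N + (-5/3 + (19/3)*784)) = 2 - (N + (-5/3 + 14896/3)) = 2 - (N + 14891/3) = 2 - (14891/3 + N) = 2 + (-14891/3 - N) = -14885/3 - N)
u(22, -347) - 321326 = (-14885/3 - 1*22) - 321326 = (-14885/3 - 22) - 321326 = -14951/3 - 321326 = -978929/3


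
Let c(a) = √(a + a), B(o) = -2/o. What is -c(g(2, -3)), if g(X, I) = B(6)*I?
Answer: -√2 ≈ -1.4142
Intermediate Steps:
g(X, I) = -I/3 (g(X, I) = (-2/6)*I = (-2*⅙)*I = -I/3)
c(a) = √2*√a (c(a) = √(2*a) = √2*√a)
-c(g(2, -3)) = -√2*√(-⅓*(-3)) = -√2*√1 = -√2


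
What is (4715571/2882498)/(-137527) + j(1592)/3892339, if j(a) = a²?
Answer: 1004697165281588375/1543006095941361194 ≈ 0.65113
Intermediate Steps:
(4715571/2882498)/(-137527) + j(1592)/3892339 = (4715571/2882498)/(-137527) + 1592²/3892339 = (4715571*(1/2882498))*(-1/137527) + 2534464*(1/3892339) = (4715571/2882498)*(-1/137527) + 2534464/3892339 = -4715571/396421302446 + 2534464/3892339 = 1004697165281588375/1543006095941361194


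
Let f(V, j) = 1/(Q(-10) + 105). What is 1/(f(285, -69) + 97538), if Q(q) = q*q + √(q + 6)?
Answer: 4099424807/399849716820457 + 2*I/399849716820457 ≈ 1.0252e-5 + 5.0019e-15*I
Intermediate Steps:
Q(q) = q² + √(6 + q)
f(V, j) = (205 - 2*I)/42029 (f(V, j) = 1/(((-10)² + √(6 - 10)) + 105) = 1/((100 + √(-4)) + 105) = 1/((100 + 2*I) + 105) = 1/(205 + 2*I) = (205 - 2*I)/42029)
1/(f(285, -69) + 97538) = 1/((205/42029 - 2*I/42029) + 97538) = 1/(4099424807/42029 - 2*I/42029) = 42029*(4099424807/42029 + 2*I/42029)/399849716820457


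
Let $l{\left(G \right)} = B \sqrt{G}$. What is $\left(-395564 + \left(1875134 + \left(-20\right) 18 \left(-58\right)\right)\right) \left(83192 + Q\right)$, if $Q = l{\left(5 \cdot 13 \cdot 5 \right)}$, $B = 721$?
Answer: $124825436400 + 5409122250 \sqrt{13} \approx 1.4433 \cdot 10^{11}$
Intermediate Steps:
$l{\left(G \right)} = 721 \sqrt{G}$
$Q = 3605 \sqrt{13}$ ($Q = 721 \sqrt{5 \cdot 13 \cdot 5} = 721 \sqrt{65 \cdot 5} = 721 \sqrt{325} = 721 \cdot 5 \sqrt{13} = 3605 \sqrt{13} \approx 12998.0$)
$\left(-395564 + \left(1875134 + \left(-20\right) 18 \left(-58\right)\right)\right) \left(83192 + Q\right) = \left(-395564 + \left(1875134 + \left(-20\right) 18 \left(-58\right)\right)\right) \left(83192 + 3605 \sqrt{13}\right) = \left(-395564 + \left(1875134 - -20880\right)\right) \left(83192 + 3605 \sqrt{13}\right) = \left(-395564 + \left(1875134 + 20880\right)\right) \left(83192 + 3605 \sqrt{13}\right) = \left(-395564 + 1896014\right) \left(83192 + 3605 \sqrt{13}\right) = 1500450 \left(83192 + 3605 \sqrt{13}\right) = 124825436400 + 5409122250 \sqrt{13}$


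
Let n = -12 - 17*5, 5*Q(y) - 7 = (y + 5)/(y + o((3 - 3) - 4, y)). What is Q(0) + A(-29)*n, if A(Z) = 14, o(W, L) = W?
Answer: -27137/20 ≈ -1356.8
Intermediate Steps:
Q(y) = 7/5 + (5 + y)/(5*(-4 + y)) (Q(y) = 7/5 + ((y + 5)/(y + ((3 - 3) - 4)))/5 = 7/5 + ((5 + y)/(y + (0 - 4)))/5 = 7/5 + ((5 + y)/(y - 4))/5 = 7/5 + ((5 + y)/(-4 + y))/5 = 7/5 + (5 + y)/(5*(-4 + y)))
n = -97 (n = -12 - 85 = -97)
Q(0) + A(-29)*n = (-23 + 8*0)/(5*(-4 + 0)) + 14*(-97) = (⅕)*(-23 + 0)/(-4) - 1358 = (⅕)*(-¼)*(-23) - 1358 = 23/20 - 1358 = -27137/20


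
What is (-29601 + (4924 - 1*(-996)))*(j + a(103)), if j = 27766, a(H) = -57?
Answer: -656176829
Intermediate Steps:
(-29601 + (4924 - 1*(-996)))*(j + a(103)) = (-29601 + (4924 - 1*(-996)))*(27766 - 57) = (-29601 + (4924 + 996))*27709 = (-29601 + 5920)*27709 = -23681*27709 = -656176829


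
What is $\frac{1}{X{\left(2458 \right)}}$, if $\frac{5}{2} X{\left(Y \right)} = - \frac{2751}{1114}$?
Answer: $- \frac{2785}{2751} \approx -1.0124$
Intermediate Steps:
$X{\left(Y \right)} = - \frac{2751}{2785}$ ($X{\left(Y \right)} = \frac{2 \left(- \frac{2751}{1114}\right)}{5} = \frac{2 \left(\left(-2751\right) \frac{1}{1114}\right)}{5} = \frac{2}{5} \left(- \frac{2751}{1114}\right) = - \frac{2751}{2785}$)
$\frac{1}{X{\left(2458 \right)}} = \frac{1}{- \frac{2751}{2785}} = - \frac{2785}{2751}$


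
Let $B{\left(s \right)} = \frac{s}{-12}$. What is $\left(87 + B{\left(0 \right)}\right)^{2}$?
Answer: $7569$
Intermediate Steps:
$B{\left(s \right)} = - \frac{s}{12}$ ($B{\left(s \right)} = s \left(- \frac{1}{12}\right) = - \frac{s}{12}$)
$\left(87 + B{\left(0 \right)}\right)^{2} = \left(87 - 0\right)^{2} = \left(87 + 0\right)^{2} = 87^{2} = 7569$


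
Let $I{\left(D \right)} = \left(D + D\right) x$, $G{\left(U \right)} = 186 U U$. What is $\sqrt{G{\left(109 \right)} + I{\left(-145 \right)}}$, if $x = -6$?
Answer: $3 \sqrt{245734} \approx 1487.1$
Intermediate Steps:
$G{\left(U \right)} = 186 U^{2}$
$I{\left(D \right)} = - 12 D$ ($I{\left(D \right)} = \left(D + D\right) \left(-6\right) = 2 D \left(-6\right) = - 12 D$)
$\sqrt{G{\left(109 \right)} + I{\left(-145 \right)}} = \sqrt{186 \cdot 109^{2} - -1740} = \sqrt{186 \cdot 11881 + 1740} = \sqrt{2209866 + 1740} = \sqrt{2211606} = 3 \sqrt{245734}$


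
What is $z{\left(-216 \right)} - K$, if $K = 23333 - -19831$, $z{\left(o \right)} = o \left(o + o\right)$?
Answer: $50148$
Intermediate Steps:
$z{\left(o \right)} = 2 o^{2}$ ($z{\left(o \right)} = o 2 o = 2 o^{2}$)
$K = 43164$ ($K = 23333 + 19831 = 43164$)
$z{\left(-216 \right)} - K = 2 \left(-216\right)^{2} - 43164 = 2 \cdot 46656 - 43164 = 93312 - 43164 = 50148$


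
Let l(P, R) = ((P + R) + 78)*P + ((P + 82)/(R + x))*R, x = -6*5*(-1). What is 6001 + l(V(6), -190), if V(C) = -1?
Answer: 99363/16 ≈ 6210.2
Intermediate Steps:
x = 30 (x = -30*(-1) = 30)
l(P, R) = P*(78 + P + R) + R*(82 + P)/(30 + R) (l(P, R) = ((P + R) + 78)*P + ((P + 82)/(R + 30))*R = (78 + P + R)*P + ((82 + P)/(30 + R))*R = P*(78 + P + R) + ((82 + P)/(30 + R))*R = P*(78 + P + R) + R*(82 + P)/(30 + R))
6001 + l(V(6), -190) = 6001 + (30*(-1)**2 + 82*(-190) + 2340*(-1) - 1*(-190)**2 - 190*(-1)**2 + 109*(-1)*(-190))/(30 - 190) = 6001 + (30*1 - 15580 - 2340 - 1*36100 - 190*1 + 20710)/(-160) = 6001 - (30 - 15580 - 2340 - 36100 - 190 + 20710)/160 = 6001 - 1/160*(-33470) = 6001 + 3347/16 = 99363/16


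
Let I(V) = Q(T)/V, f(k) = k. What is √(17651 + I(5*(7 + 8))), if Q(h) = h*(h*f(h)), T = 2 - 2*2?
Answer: √3971451/15 ≈ 132.86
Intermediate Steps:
T = -2 (T = 2 - 4 = -2)
Q(h) = h³ (Q(h) = h*(h*h) = h*h² = h³)
I(V) = -8/V (I(V) = (-2)³/V = -8/V)
√(17651 + I(5*(7 + 8))) = √(17651 - 8*1/(5*(7 + 8))) = √(17651 - 8/(5*15)) = √(17651 - 8/75) = √(1323817/75) = √3971451/15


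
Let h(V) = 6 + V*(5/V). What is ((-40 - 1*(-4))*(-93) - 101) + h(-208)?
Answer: 3258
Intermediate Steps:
h(V) = 11 (h(V) = 6 + 5 = 11)
((-40 - 1*(-4))*(-93) - 101) + h(-208) = ((-40 - 1*(-4))*(-93) - 101) + 11 = ((-40 + 4)*(-93) - 101) + 11 = (-36*(-93) - 101) + 11 = (3348 - 101) + 11 = 3247 + 11 = 3258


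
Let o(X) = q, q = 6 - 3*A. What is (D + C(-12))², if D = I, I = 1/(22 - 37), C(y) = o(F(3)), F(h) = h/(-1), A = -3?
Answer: 50176/225 ≈ 223.00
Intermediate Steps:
F(h) = -h (F(h) = h*(-1) = -h)
q = 15 (q = 6 - 3*(-3) = 6 + 9 = 15)
o(X) = 15
C(y) = 15
I = -1/15 (I = 1/(-15) = -1/15 ≈ -0.066667)
D = -1/15 ≈ -0.066667
(D + C(-12))² = (-1/15 + 15)² = (224/15)² = 50176/225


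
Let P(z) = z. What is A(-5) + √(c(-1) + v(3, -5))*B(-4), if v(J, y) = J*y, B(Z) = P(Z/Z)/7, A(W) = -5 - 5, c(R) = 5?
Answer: -10 + I*√10/7 ≈ -10.0 + 0.45175*I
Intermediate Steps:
A(W) = -10
B(Z) = ⅐ (B(Z) = (Z/Z)/7 = 1*(⅐) = ⅐)
A(-5) + √(c(-1) + v(3, -5))*B(-4) = -10 + √(5 + 3*(-5))*(⅐) = -10 + √(5 - 15)*(⅐) = -10 + √(-10)*(⅐) = -10 + (I*√10)*(⅐) = -10 + I*√10/7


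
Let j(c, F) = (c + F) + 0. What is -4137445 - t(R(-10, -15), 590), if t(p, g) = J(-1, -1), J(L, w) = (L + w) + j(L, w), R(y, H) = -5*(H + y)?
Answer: -4137441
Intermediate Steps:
j(c, F) = F + c (j(c, F) = (F + c) + 0 = F + c)
R(y, H) = -5*H - 5*y
J(L, w) = 2*L + 2*w (J(L, w) = (L + w) + (w + L) = (L + w) + (L + w) = 2*L + 2*w)
t(p, g) = -4 (t(p, g) = 2*(-1) + 2*(-1) = -2 - 2 = -4)
-4137445 - t(R(-10, -15), 590) = -4137445 - 1*(-4) = -4137445 + 4 = -4137441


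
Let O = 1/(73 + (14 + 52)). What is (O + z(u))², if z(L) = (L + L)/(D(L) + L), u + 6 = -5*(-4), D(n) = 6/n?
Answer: 747749025/197093521 ≈ 3.7939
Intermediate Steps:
u = 14 (u = -6 - 5*(-4) = -6 + 20 = 14)
O = 1/139 (O = 1/(73 + 66) = 1/139 ≈ 0.0071942)
z(L) = 2*L/(L + 6/L) (z(L) = (L + L)/(6/L + L) = (2*L)/(L + 6/L) = 2*L/(L + 6/L))
(O + z(u))² = (1/139 + 2*14²/(6 + 14²))² = (1/139 + 2*196/(6 + 196))² = (1/139 + 2*196/202)² = (1/139 + 2*196*(1/202))² = (1/139 + 196/101)² = (27345/14039)² = 747749025/197093521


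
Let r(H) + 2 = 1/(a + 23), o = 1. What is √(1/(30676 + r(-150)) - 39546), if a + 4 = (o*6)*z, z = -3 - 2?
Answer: I*√4502214519262131/337413 ≈ 198.86*I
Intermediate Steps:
z = -5
a = -34 (a = -4 + (1*6)*(-5) = -4 + 6*(-5) = -4 - 30 = -34)
r(H) = -23/11 (r(H) = -2 + 1/(-34 + 23) = -2 + 1/(-11) = -2 - 1/11 = -23/11)
√(1/(30676 + r(-150)) - 39546) = √(1/(30676 - 23/11) - 39546) = √(1/(337413/11) - 39546) = √(11/337413 - 39546) = √(-13343334487/337413) = I*√4502214519262131/337413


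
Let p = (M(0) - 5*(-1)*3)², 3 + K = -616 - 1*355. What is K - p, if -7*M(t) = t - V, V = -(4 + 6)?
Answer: -56751/49 ≈ -1158.2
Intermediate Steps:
V = -10 (V = -1*10 = -10)
M(t) = -10/7 - t/7 (M(t) = -(t - 1*(-10))/7 = -(t + 10)/7 = -(10 + t)/7 = -10/7 - t/7)
K = -974 (K = -3 + (-616 - 1*355) = -3 + (-616 - 355) = -3 - 971 = -974)
p = 9025/49 (p = ((-10/7 - ⅐*0) - 5*(-1)*3)² = ((-10/7 + 0) + 5*3)² = (-10/7 + 15)² = (95/7)² = 9025/49 ≈ 184.18)
K - p = -974 - 1*9025/49 = -974 - 9025/49 = -56751/49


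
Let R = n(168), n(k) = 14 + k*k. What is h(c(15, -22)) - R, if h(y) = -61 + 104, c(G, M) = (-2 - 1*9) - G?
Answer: -28195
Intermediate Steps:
c(G, M) = -11 - G (c(G, M) = (-2 - 9) - G = -11 - G)
h(y) = 43
n(k) = 14 + k²
R = 28238 (R = 14 + 168² = 14 + 28224 = 28238)
h(c(15, -22)) - R = 43 - 1*28238 = 43 - 28238 = -28195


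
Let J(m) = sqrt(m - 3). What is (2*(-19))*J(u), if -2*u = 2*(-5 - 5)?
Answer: -38*sqrt(7) ≈ -100.54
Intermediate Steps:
u = 10 (u = -(-5 - 5) = -(-10) = -1/2*(-20) = 10)
J(m) = sqrt(-3 + m)
(2*(-19))*J(u) = (2*(-19))*sqrt(-3 + 10) = -38*sqrt(7)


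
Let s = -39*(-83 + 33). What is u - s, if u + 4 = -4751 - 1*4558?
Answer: -11263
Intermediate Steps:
u = -9313 (u = -4 + (-4751 - 1*4558) = -4 + (-4751 - 4558) = -4 - 9309 = -9313)
s = 1950 (s = -39*(-50) = 1950)
u - s = -9313 - 1*1950 = -9313 - 1950 = -11263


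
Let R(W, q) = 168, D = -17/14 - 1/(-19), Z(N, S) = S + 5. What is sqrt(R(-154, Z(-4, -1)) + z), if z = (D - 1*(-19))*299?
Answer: sqrt(389275838)/266 ≈ 74.173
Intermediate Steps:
Z(N, S) = 5 + S
D = -309/266 (D = -17*1/14 - 1*(-1/19) = -17/14 + 1/19 = -309/266 ≈ -1.1617)
z = 1418755/266 (z = (-309/266 - 1*(-19))*299 = (-309/266 + 19)*299 = (4745/266)*299 = 1418755/266 ≈ 5333.7)
sqrt(R(-154, Z(-4, -1)) + z) = sqrt(168 + 1418755/266) = sqrt(1463443/266) = sqrt(389275838)/266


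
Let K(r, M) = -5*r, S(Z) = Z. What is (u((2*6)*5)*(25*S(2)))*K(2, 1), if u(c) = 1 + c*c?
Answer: -1800500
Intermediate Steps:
u(c) = 1 + c²
(u((2*6)*5)*(25*S(2)))*K(2, 1) = ((1 + ((2*6)*5)²)*(25*2))*(-5*2) = ((1 + (12*5)²)*50)*(-10) = ((1 + 60²)*50)*(-10) = ((1 + 3600)*50)*(-10) = (3601*50)*(-10) = 180050*(-10) = -1800500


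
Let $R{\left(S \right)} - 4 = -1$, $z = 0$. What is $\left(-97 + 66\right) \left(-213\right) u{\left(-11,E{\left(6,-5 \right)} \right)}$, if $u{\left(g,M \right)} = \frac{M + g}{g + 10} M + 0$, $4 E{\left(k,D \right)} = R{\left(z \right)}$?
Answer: $\frac{812169}{16} \approx 50761.0$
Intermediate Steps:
$R{\left(S \right)} = 3$ ($R{\left(S \right)} = 4 - 1 = 3$)
$E{\left(k,D \right)} = \frac{3}{4}$ ($E{\left(k,D \right)} = \frac{1}{4} \cdot 3 = \frac{3}{4}$)
$u{\left(g,M \right)} = \frac{M \left(M + g\right)}{10 + g}$ ($u{\left(g,M \right)} = \frac{M + g}{10 + g} M + 0 = \frac{M \left(M + g\right)}{10 + g} + 0 = \frac{M \left(M + g\right)}{10 + g}$)
$\left(-97 + 66\right) \left(-213\right) u{\left(-11,E{\left(6,-5 \right)} \right)} = \left(-97 + 66\right) \left(-213\right) \frac{3 \left(\frac{3}{4} - 11\right)}{4 \left(10 - 11\right)} = \left(-31\right) \left(-213\right) \frac{3}{4} \frac{1}{-1} \left(- \frac{41}{4}\right) = 6603 \cdot \frac{3}{4} \left(-1\right) \left(- \frac{41}{4}\right) = 6603 \cdot \frac{123}{16} = \frac{812169}{16}$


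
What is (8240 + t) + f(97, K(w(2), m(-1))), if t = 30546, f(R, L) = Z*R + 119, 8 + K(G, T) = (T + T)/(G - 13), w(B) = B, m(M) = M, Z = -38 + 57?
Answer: 40748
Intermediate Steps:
Z = 19
K(G, T) = -8 + 2*T/(-13 + G) (K(G, T) = -8 + (T + T)/(G - 13) = -8 + (2*T)/(-13 + G) = -8 + 2*T/(-13 + G))
f(R, L) = 119 + 19*R (f(R, L) = 19*R + 119 = 119 + 19*R)
(8240 + t) + f(97, K(w(2), m(-1))) = (8240 + 30546) + (119 + 19*97) = 38786 + (119 + 1843) = 38786 + 1962 = 40748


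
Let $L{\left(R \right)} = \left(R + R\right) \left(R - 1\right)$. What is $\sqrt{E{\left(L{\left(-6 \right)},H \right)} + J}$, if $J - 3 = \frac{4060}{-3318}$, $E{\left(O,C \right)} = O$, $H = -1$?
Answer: $\frac{\sqrt{4817973}}{237} \approx 9.2616$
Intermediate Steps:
$L{\left(R \right)} = 2 R \left(-1 + R\right)$
$J = \frac{421}{237}$ ($J = 3 + \frac{4060}{-3318} = 3 + 4060 \left(- \frac{1}{3318}\right) = 3 - \frac{290}{237} = \frac{421}{237} \approx 1.7764$)
$\sqrt{E{\left(L{\left(-6 \right)},H \right)} + J} = \sqrt{2 \left(-6\right) \left(-1 - 6\right) + \frac{421}{237}} = \sqrt{2 \left(-6\right) \left(-7\right) + \frac{421}{237}} = \sqrt{84 + \frac{421}{237}} = \sqrt{\frac{20329}{237}} = \frac{\sqrt{4817973}}{237}$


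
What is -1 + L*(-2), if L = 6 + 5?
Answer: -23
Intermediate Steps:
L = 11
-1 + L*(-2) = -1 + 11*(-2) = -1 - 22 = -23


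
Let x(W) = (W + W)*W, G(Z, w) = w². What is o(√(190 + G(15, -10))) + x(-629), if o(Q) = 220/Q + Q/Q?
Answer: 791283 + 22*√290/29 ≈ 7.9130e+5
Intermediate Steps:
o(Q) = 1 + 220/Q (o(Q) = 220/Q + 1 = 1 + 220/Q)
x(W) = 2*W² (x(W) = (2*W)*W = 2*W²)
o(√(190 + G(15, -10))) + x(-629) = (220 + √(190 + (-10)²))/(√(190 + (-10)²)) + 2*(-629)² = (220 + √(190 + 100))/(√(190 + 100)) + 2*395641 = (220 + √290)/(√290) + 791282 = (√290/290)*(220 + √290) + 791282 = √290*(220 + √290)/290 + 791282 = 791282 + √290*(220 + √290)/290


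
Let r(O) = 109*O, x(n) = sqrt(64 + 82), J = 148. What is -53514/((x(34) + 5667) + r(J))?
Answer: -1166551686/475196255 + 53514*sqrt(146)/475196255 ≈ -2.4535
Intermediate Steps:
x(n) = sqrt(146)
-53514/((x(34) + 5667) + r(J)) = -53514/((sqrt(146) + 5667) + 109*148) = -53514/((5667 + sqrt(146)) + 16132) = -53514/(21799 + sqrt(146))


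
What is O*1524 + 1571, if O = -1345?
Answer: -2048209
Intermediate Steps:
O*1524 + 1571 = -1345*1524 + 1571 = -2049780 + 1571 = -2048209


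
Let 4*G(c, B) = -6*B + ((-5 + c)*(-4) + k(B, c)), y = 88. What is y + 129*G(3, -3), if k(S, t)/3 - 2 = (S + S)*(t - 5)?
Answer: 2281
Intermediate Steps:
k(S, t) = 6 + 6*S*(-5 + t) (k(S, t) = 6 + 3*((S + S)*(t - 5)) = 6 + 3*((2*S)*(-5 + t)) = 6 + 3*(2*S*(-5 + t)) = 6 + 6*S*(-5 + t))
G(c, B) = 13/2 - c - 9*B + 3*B*c/2 (G(c, B) = (-6*B + ((-5 + c)*(-4) + (6 - 30*B + 6*B*c)))/4 = (-6*B + ((20 - 4*c) + (6 - 30*B + 6*B*c)))/4 = (-6*B + (26 - 30*B - 4*c + 6*B*c))/4 = (26 - 36*B - 4*c + 6*B*c)/4 = 13/2 - c - 9*B + 3*B*c/2)
y + 129*G(3, -3) = 88 + 129*(13/2 - 1*3 - 9*(-3) + (3/2)*(-3)*3) = 88 + 129*(13/2 - 3 + 27 - 27/2) = 88 + 129*17 = 88 + 2193 = 2281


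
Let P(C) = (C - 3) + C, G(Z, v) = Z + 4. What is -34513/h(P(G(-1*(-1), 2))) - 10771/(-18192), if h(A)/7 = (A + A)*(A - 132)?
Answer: 379902623/111426000 ≈ 3.4095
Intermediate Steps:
G(Z, v) = 4 + Z
P(C) = -3 + 2*C (P(C) = (-3 + C) + C = -3 + 2*C)
h(A) = 14*A*(-132 + A) (h(A) = 7*((A + A)*(A - 132)) = 7*((2*A)*(-132 + A)) = 7*(2*A*(-132 + A)) = 14*A*(-132 + A))
-34513/h(P(G(-1*(-1), 2))) - 10771/(-18192) = -34513*1/(14*(-132 + (-3 + 2*(4 - 1*(-1))))*(-3 + 2*(4 - 1*(-1)))) - 10771/(-18192) = -34513*1/(14*(-132 + (-3 + 2*(4 + 1)))*(-3 + 2*(4 + 1))) - 10771*(-1/18192) = -34513*1/(14*(-132 + (-3 + 2*5))*(-3 + 2*5)) + 10771/18192 = -34513*1/(14*(-132 + (-3 + 10))*(-3 + 10)) + 10771/18192 = -34513*1/(98*(-132 + 7)) + 10771/18192 = -34513/(14*7*(-125)) + 10771/18192 = -34513/(-12250) + 10771/18192 = -34513*(-1/12250) + 10771/18192 = 34513/12250 + 10771/18192 = 379902623/111426000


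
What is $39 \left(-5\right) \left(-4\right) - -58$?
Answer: $838$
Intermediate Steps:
$39 \left(-5\right) \left(-4\right) - -58 = \left(-195\right) \left(-4\right) + 58 = 780 + 58 = 838$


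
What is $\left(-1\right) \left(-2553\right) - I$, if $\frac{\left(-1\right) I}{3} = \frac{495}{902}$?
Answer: $\frac{209481}{82} \approx 2554.6$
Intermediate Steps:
$I = - \frac{135}{82}$ ($I = - 3 \cdot \frac{495}{902} = - 3 \cdot 495 \cdot \frac{1}{902} = \left(-3\right) \frac{45}{82} = - \frac{135}{82} \approx -1.6463$)
$\left(-1\right) \left(-2553\right) - I = \left(-1\right) \left(-2553\right) - - \frac{135}{82} = 2553 + \frac{135}{82} = \frac{209481}{82}$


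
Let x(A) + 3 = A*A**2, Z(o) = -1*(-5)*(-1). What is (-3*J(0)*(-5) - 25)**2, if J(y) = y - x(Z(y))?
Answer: 3591025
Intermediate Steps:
Z(o) = -5 (Z(o) = 5*(-1) = -5)
x(A) = -3 + A**3 (x(A) = -3 + A*A**2 = -3 + A**3)
J(y) = 128 + y (J(y) = y - (-3 + (-5)**3) = y - (-3 - 125) = y - 1*(-128) = y + 128 = 128 + y)
(-3*J(0)*(-5) - 25)**2 = (-3*(128 + 0)*(-5) - 25)**2 = (-3*128*(-5) - 25)**2 = (-384*(-5) - 25)**2 = (1920 - 25)**2 = 1895**2 = 3591025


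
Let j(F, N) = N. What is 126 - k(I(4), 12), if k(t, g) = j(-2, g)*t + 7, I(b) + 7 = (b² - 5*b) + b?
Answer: 203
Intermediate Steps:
I(b) = -7 + b² - 4*b (I(b) = -7 + ((b² - 5*b) + b) = -7 + (b² - 4*b) = -7 + b² - 4*b)
k(t, g) = 7 + g*t (k(t, g) = g*t + 7 = 7 + g*t)
126 - k(I(4), 12) = 126 - (7 + 12*(-7 + 4² - 4*4)) = 126 - (7 + 12*(-7 + 16 - 16)) = 126 - (7 + 12*(-7)) = 126 - (7 - 84) = 126 - 1*(-77) = 126 + 77 = 203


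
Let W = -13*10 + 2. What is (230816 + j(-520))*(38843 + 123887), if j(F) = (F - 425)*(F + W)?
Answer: 137210030480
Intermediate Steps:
W = -128 (W = -130 + 2 = -128)
j(F) = (-425 + F)*(-128 + F) (j(F) = (F - 425)*(F - 128) = (-425 + F)*(-128 + F))
(230816 + j(-520))*(38843 + 123887) = (230816 + (54400 + (-520)**2 - 553*(-520)))*(38843 + 123887) = (230816 + (54400 + 270400 + 287560))*162730 = (230816 + 612360)*162730 = 843176*162730 = 137210030480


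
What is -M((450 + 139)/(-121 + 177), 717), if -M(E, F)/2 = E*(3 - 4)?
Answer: -589/28 ≈ -21.036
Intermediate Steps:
M(E, F) = 2*E (M(E, F) = -2*E*(3 - 4) = -2*E*(-1) = -(-2)*E = 2*E)
-M((450 + 139)/(-121 + 177), 717) = -2*(450 + 139)/(-121 + 177) = -2*589/56 = -1*589/28 = -589/28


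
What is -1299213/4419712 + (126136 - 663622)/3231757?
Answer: -6574274031273/14283435193984 ≈ -0.46027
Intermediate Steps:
-1299213/4419712 + (126136 - 663622)/3231757 = -1299213*1/4419712 - 537486*1/3231757 = -1299213/4419712 - 537486/3231757 = -6574274031273/14283435193984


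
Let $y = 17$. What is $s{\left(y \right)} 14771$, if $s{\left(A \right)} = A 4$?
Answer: $1004428$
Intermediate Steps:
$s{\left(A \right)} = 4 A$
$s{\left(y \right)} 14771 = 4 \cdot 17 \cdot 14771 = 68 \cdot 14771 = 1004428$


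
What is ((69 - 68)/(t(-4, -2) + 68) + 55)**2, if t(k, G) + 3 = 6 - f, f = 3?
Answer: 13995081/4624 ≈ 3026.6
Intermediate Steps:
t(k, G) = 0 (t(k, G) = -3 + (6 - 1*3) = -3 + (6 - 3) = -3 + 3 = 0)
((69 - 68)/(t(-4, -2) + 68) + 55)**2 = ((69 - 68)/(0 + 68) + 55)**2 = (1/68 + 55)**2 = (3741/68)**2 = 13995081/4624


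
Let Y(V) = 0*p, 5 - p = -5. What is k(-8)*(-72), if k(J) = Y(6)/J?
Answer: 0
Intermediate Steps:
p = 10 (p = 5 - 1*(-5) = 5 + 5 = 10)
Y(V) = 0 (Y(V) = 0*10 = 0)
k(J) = 0 (k(J) = 0/J = 0)
k(-8)*(-72) = 0*(-72) = 0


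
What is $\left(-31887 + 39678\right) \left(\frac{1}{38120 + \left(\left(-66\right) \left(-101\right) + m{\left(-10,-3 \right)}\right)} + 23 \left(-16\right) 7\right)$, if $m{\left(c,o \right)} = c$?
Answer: $- \frac{898637118225}{44776} \approx -2.007 \cdot 10^{7}$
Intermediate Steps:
$\left(-31887 + 39678\right) \left(\frac{1}{38120 + \left(\left(-66\right) \left(-101\right) + m{\left(-10,-3 \right)}\right)} + 23 \left(-16\right) 7\right) = \left(-31887 + 39678\right) \left(\frac{1}{38120 - -6656} + 23 \left(-16\right) 7\right) = 7791 \left(\frac{1}{38120 + \left(6666 - 10\right)} - 2576\right) = 7791 \left(\frac{1}{38120 + 6656} - 2576\right) = 7791 \left(\frac{1}{44776} - 2576\right) = 7791 \left(- \frac{115342975}{44776}\right) = - \frac{898637118225}{44776}$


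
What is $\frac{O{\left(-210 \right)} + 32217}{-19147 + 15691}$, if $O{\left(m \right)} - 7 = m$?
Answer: $- \frac{16007}{1728} \approx -9.2633$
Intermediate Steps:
$O{\left(m \right)} = 7 + m$
$\frac{O{\left(-210 \right)} + 32217}{-19147 + 15691} = \frac{\left(7 - 210\right) + 32217}{-19147 + 15691} = \frac{-203 + 32217}{-3456} = 32014 \left(- \frac{1}{3456}\right) = - \frac{16007}{1728}$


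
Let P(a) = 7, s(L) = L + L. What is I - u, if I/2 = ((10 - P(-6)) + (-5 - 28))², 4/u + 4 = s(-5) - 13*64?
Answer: 761402/423 ≈ 1800.0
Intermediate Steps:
s(L) = 2*L
u = -2/423 (u = 4/(-4 + (2*(-5) - 13*64)) = 4/(-4 + (-10 - 832)) = 4/(-4 - 842) = 4/(-846) = 4*(-1/846) = -2/423 ≈ -0.0047281)
I = 1800 (I = 2*((10 - 1*7) + (-5 - 28))² = 2*((10 - 7) - 33)² = 2*(3 - 33)² = 2*(-30)² = 2*900 = 1800)
I - u = 1800 - 1*(-2/423) = 1800 + 2/423 = 761402/423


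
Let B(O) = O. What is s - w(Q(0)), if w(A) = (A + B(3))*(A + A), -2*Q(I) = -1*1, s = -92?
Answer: -191/2 ≈ -95.500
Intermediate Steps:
Q(I) = ½ (Q(I) = -(-1)/2 = -½*(-1) = ½)
w(A) = 2*A*(3 + A) (w(A) = (A + 3)*(A + A) = (3 + A)*(2*A) = 2*A*(3 + A))
s - w(Q(0)) = -92 - 2*(3 + ½)/2 = -92 - 2*7/(2*2) = -92 - 1*7/2 = -92 - 7/2 = -191/2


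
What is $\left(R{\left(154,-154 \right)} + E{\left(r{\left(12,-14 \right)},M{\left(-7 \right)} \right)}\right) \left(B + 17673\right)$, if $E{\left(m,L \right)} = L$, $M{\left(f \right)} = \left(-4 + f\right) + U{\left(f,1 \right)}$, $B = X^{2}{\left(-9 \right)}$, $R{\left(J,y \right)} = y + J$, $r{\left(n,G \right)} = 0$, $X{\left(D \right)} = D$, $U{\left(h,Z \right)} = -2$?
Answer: $-230802$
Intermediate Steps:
$R{\left(J,y \right)} = J + y$
$B = 81$ ($B = \left(-9\right)^{2} = 81$)
$M{\left(f \right)} = -6 + f$ ($M{\left(f \right)} = \left(-4 + f\right) - 2 = -6 + f$)
$\left(R{\left(154,-154 \right)} + E{\left(r{\left(12,-14 \right)},M{\left(-7 \right)} \right)}\right) \left(B + 17673\right) = \left(\left(154 - 154\right) - 13\right) \left(81 + 17673\right) = \left(0 - 13\right) 17754 = \left(-13\right) 17754 = -230802$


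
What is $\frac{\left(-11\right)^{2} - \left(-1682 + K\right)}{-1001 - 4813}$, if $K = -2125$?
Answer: $- \frac{1964}{2907} \approx -0.67561$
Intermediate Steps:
$\frac{\left(-11\right)^{2} - \left(-1682 + K\right)}{-1001 - 4813} = \frac{\left(-11\right)^{2} + \left(1682 - -2125\right)}{-1001 - 4813} = \frac{121 + \left(1682 + 2125\right)}{-5814} = \left(121 + 3807\right) \left(- \frac{1}{5814}\right) = 3928 \left(- \frac{1}{5814}\right) = - \frac{1964}{2907}$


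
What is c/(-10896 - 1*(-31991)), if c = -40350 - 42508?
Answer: -82858/21095 ≈ -3.9278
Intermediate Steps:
c = -82858
c/(-10896 - 1*(-31991)) = -82858/(-10896 - 1*(-31991)) = -82858/(-10896 + 31991) = -82858/21095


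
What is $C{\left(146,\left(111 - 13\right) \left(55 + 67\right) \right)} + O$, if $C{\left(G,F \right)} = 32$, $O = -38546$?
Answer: $-38514$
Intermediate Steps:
$C{\left(146,\left(111 - 13\right) \left(55 + 67\right) \right)} + O = 32 - 38546 = -38514$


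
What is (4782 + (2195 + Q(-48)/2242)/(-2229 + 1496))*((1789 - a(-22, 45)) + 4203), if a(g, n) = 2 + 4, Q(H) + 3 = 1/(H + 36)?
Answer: 282075308887133/9860316 ≈ 2.8607e+7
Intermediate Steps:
Q(H) = -3 + 1/(36 + H) (Q(H) = -3 + 1/(H + 36) = -3 + 1/(36 + H))
a(g, n) = 6
(4782 + (2195 + Q(-48)/2242)/(-2229 + 1496))*((1789 - a(-22, 45)) + 4203) = (4782 + (2195 + ((-107 - 3*(-48))/(36 - 48))/2242)/(-2229 + 1496))*((1789 - 1*6) + 4203) = (4782 + (2195 + ((-107 + 144)/(-12))*(1/2242))/(-733))*((1789 - 6) + 4203) = (4782 + (2195 - 1/12*37*(1/2242))*(-1/733))*(1783 + 4203) = (4782 + (2195 - 37/12*1/2242)*(-1/733))*5986 = (4782 + (2195 - 37/26904)*(-1/733))*5986 = (4782 + (59054243/26904)*(-1/733))*5986 = (4782 - 59054243/19720632)*5986 = (94245007981/19720632)*5986 = 282075308887133/9860316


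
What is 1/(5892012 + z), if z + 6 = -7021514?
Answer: -1/1129508 ≈ -8.8534e-7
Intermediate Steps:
z = -7021520 (z = -6 - 7021514 = -7021520)
1/(5892012 + z) = 1/(5892012 - 7021520) = 1/(-1129508) = -1/1129508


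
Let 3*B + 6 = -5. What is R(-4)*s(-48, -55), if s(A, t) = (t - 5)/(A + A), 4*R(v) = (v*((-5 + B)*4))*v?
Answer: -260/3 ≈ -86.667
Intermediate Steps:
B = -11/3 (B = -2 + (1/3)*(-5) = -2 - 5/3 = -11/3 ≈ -3.6667)
R(v) = -26*v**2/3 (R(v) = ((v*((-5 - 11/3)*4))*v)/4 = ((v*(-26/3*4))*v)/4 = ((v*(-104/3))*v)/4 = ((-104*v/3)*v)/4 = (-104*v**2/3)/4 = -26*v**2/3)
s(A, t) = (-5 + t)/(2*A) (s(A, t) = (-5 + t)/((2*A)) = (-5 + t)*(1/(2*A)) = (-5 + t)/(2*A))
R(-4)*s(-48, -55) = (-26/3*(-4)**2)*((1/2)*(-5 - 55)/(-48)) = (-26/3*16)*((1/2)*(-1/48)*(-60)) = -416/3*5/8 = -260/3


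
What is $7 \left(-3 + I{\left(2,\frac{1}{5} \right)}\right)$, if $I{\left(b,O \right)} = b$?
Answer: $-7$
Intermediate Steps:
$7 \left(-3 + I{\left(2,\frac{1}{5} \right)}\right) = 7 \left(-3 + 2\right) = 7 \left(-1\right) = -7$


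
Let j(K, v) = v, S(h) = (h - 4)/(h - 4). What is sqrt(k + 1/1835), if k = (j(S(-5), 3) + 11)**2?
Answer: sqrt(659977935)/1835 ≈ 14.000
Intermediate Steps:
S(h) = 1 (S(h) = (-4 + h)/(-4 + h) = 1)
k = 196 (k = (3 + 11)**2 = 14**2 = 196)
sqrt(k + 1/1835) = sqrt(196 + 1/1835) = sqrt(359661/1835) = sqrt(659977935)/1835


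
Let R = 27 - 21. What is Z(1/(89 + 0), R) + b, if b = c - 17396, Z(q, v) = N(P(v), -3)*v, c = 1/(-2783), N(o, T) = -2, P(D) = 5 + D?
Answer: -48446465/2783 ≈ -17408.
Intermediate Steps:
R = 6
c = -1/2783 ≈ -0.00035932
Z(q, v) = -2*v
b = -48413069/2783 (b = -1/2783 - 17396 = -48413069/2783 ≈ -17396.)
Z(1/(89 + 0), R) + b = -2*6 - 48413069/2783 = -12 - 48413069/2783 = -48446465/2783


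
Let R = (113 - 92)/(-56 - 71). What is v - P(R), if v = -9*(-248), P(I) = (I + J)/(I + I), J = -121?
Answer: 39178/21 ≈ 1865.6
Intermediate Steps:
R = -21/127 (R = 21/(-127) = 21*(-1/127) = -21/127 ≈ -0.16535)
P(I) = (-121 + I)/(2*I) (P(I) = (I - 121)/(I + I) = (-121 + I)/((2*I)) = (-121 + I)*(1/(2*I)) = (-121 + I)/(2*I))
v = 2232
v - P(R) = 2232 - (-121 - 21/127)/(2*(-21/127)) = 2232 - (-127)*(-15388)/(2*21*127) = 2232 - 1*7694/21 = 2232 - 7694/21 = 39178/21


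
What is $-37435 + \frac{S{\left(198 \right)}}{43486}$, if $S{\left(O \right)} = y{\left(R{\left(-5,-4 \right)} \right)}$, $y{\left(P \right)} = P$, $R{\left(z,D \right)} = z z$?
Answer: $- \frac{1627898385}{43486} \approx -37435.0$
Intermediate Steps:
$R{\left(z,D \right)} = z^{2}$
$S{\left(O \right)} = 25$ ($S{\left(O \right)} = \left(-5\right)^{2} = 25$)
$-37435 + \frac{S{\left(198 \right)}}{43486} = -37435 + \frac{25}{43486} = - \frac{1627898385}{43486}$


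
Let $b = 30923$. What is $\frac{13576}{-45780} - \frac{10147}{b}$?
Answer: $- \frac{221085077}{353913735} \approx -0.62469$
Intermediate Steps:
$\frac{13576}{-45780} - \frac{10147}{b} = \frac{13576}{-45780} - \frac{10147}{30923} = 13576 \left(- \frac{1}{45780}\right) - \frac{10147}{30923} = - \frac{3394}{11445} - \frac{10147}{30923} = - \frac{221085077}{353913735}$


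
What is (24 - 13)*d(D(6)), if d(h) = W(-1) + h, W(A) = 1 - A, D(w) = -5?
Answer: -33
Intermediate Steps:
d(h) = 2 + h (d(h) = (1 - 1*(-1)) + h = (1 + 1) + h = 2 + h)
(24 - 13)*d(D(6)) = (24 - 13)*(2 - 5) = 11*(-3) = -33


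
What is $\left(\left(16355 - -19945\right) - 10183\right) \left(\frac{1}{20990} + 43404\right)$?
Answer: $\frac{23793891831437}{20990} \approx 1.1336 \cdot 10^{9}$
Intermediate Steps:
$\left(\left(16355 - -19945\right) - 10183\right) \left(\frac{1}{20990} + 43404\right) = \left(\left(16355 + 19945\right) + \left(-24853 + 14670\right)\right) \left(\frac{1}{20990} + 43404\right) = \left(36300 - 10183\right) \frac{911049961}{20990} = 26117 \cdot \frac{911049961}{20990} = \frac{23793891831437}{20990}$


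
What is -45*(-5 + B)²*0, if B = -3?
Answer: 0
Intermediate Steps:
-45*(-5 + B)²*0 = -45*(-5 - 3)²*0 = -45*(-8)²*0 = -45*64*0 = -2880*0 = 0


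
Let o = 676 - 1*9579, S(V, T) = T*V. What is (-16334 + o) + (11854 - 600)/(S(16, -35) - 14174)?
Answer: -185926606/7367 ≈ -25238.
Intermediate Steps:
o = -8903 (o = 676 - 9579 = -8903)
(-16334 + o) + (11854 - 600)/(S(16, -35) - 14174) = (-16334 - 8903) + (11854 - 600)/(-35*16 - 14174) = -25237 + 11254/(-560 - 14174) = -25237 + 11254/(-14734) = -25237 + 11254*(-1/14734) = -25237 - 5627/7367 = -185926606/7367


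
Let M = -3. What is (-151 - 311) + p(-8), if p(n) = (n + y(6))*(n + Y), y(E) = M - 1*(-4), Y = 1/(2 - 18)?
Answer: -6489/16 ≈ -405.56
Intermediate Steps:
Y = -1/16 (Y = 1/(-16) = -1/16 ≈ -0.062500)
y(E) = 1 (y(E) = -3 - 1*(-4) = -3 + 4 = 1)
p(n) = (1 + n)*(-1/16 + n) (p(n) = (n + 1)*(n - 1/16) = (1 + n)*(-1/16 + n))
(-151 - 311) + p(-8) = (-151 - 311) + (-1/16 + (-8)² + (15/16)*(-8)) = -462 + (-1/16 + 64 - 15/2) = -462 + 903/16 = -6489/16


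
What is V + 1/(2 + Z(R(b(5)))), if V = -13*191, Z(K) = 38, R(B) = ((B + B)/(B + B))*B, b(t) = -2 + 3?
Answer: -99319/40 ≈ -2483.0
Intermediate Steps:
b(t) = 1
R(B) = B (R(B) = ((2*B)/((2*B)))*B = ((2*B)*(1/(2*B)))*B = 1*B = B)
V = -2483
V + 1/(2 + Z(R(b(5)))) = -2483 + 1/(2 + 38) = -2483 + 1/40 = -99319/40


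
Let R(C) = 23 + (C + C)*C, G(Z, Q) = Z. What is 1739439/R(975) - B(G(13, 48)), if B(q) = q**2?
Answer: -319575698/1901273 ≈ -168.09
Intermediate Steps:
R(C) = 23 + 2*C**2 (R(C) = 23 + (2*C)*C = 23 + 2*C**2)
1739439/R(975) - B(G(13, 48)) = 1739439/(23 + 2*975**2) - 1*13**2 = 1739439/(23 + 2*950625) - 1*169 = 1739439/(23 + 1901250) - 169 = 1739439/1901273 - 169 = -319575698/1901273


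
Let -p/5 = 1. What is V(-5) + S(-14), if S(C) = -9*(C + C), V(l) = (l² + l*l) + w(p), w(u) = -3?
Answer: 299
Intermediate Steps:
p = -5 (p = -5*1 = -5)
V(l) = -3 + 2*l² (V(l) = (l² + l*l) - 3 = (l² + l²) - 3 = 2*l² - 3 = -3 + 2*l²)
S(C) = -18*C
V(-5) + S(-14) = (-3 + 2*(-5)²) - 18*(-14) = (-3 + 2*25) + 252 = (-3 + 50) + 252 = 47 + 252 = 299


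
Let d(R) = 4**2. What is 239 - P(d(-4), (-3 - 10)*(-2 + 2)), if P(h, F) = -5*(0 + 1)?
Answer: 244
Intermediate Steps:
d(R) = 16
P(h, F) = -5 (P(h, F) = -5*1 = -5)
239 - P(d(-4), (-3 - 10)*(-2 + 2)) = 239 - 1*(-5) = 239 + 5 = 244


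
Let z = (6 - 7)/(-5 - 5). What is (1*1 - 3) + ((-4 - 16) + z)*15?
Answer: -601/2 ≈ -300.50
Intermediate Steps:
z = ⅒ (z = -1/(-10) = -1*(-⅒) = ⅒ ≈ 0.10000)
(1*1 - 3) + ((-4 - 16) + z)*15 = (1*1 - 3) + ((-4 - 16) + ⅒)*15 = (1 - 3) + (-20 + ⅒)*15 = -2 - 199/10*15 = -2 - 597/2 = -601/2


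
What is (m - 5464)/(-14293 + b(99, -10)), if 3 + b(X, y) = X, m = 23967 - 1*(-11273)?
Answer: -29776/14197 ≈ -2.0973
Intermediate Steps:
m = 35240 (m = 23967 + 11273 = 35240)
b(X, y) = -3 + X
(m - 5464)/(-14293 + b(99, -10)) = (35240 - 5464)/(-14293 + (-3 + 99)) = 29776/(-14293 + 96) = 29776/(-14197) = 29776*(-1/14197) = -29776/14197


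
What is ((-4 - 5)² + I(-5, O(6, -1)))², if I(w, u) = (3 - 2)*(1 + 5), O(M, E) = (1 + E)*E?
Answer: 7569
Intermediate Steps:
O(M, E) = E*(1 + E)
I(w, u) = 6 (I(w, u) = 1*6 = 6)
((-4 - 5)² + I(-5, O(6, -1)))² = ((-4 - 5)² + 6)² = ((-9)² + 6)² = (81 + 6)² = 87² = 7569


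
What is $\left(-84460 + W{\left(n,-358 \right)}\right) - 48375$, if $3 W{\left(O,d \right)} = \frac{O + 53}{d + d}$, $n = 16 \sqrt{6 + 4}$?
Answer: $- \frac{285329633}{2148} - \frac{4 \sqrt{10}}{537} \approx -1.3284 \cdot 10^{5}$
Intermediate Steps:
$n = 16 \sqrt{10} \approx 50.596$
$W{\left(O,d \right)} = \frac{53 + O}{6 d}$ ($W{\left(O,d \right)} = \frac{\left(O + 53\right) \frac{1}{d + d}}{3} = \frac{\left(53 + O\right) \frac{1}{2 d}}{3} = \frac{\frac{1}{2} \frac{1}{d} \left(53 + O\right)}{3} = \frac{53 + O}{6 d}$)
$\left(-84460 + W{\left(n,-358 \right)}\right) - 48375 = \left(-84460 + \frac{53 + 16 \sqrt{10}}{6 \left(-358\right)}\right) - 48375 = \left(-84460 + \frac{1}{6} \left(- \frac{1}{358}\right) \left(53 + 16 \sqrt{10}\right)\right) - 48375 = \left(-84460 - \left(\frac{53}{2148} + \frac{4 \sqrt{10}}{537}\right)\right) - 48375 = \left(- \frac{181420133}{2148} - \frac{4 \sqrt{10}}{537}\right) - 48375 = - \frac{285329633}{2148} - \frac{4 \sqrt{10}}{537}$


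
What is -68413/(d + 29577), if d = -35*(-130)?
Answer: -68413/34127 ≈ -2.0047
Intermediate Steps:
d = 4550
-68413/(d + 29577) = -68413/(4550 + 29577) = -68413/34127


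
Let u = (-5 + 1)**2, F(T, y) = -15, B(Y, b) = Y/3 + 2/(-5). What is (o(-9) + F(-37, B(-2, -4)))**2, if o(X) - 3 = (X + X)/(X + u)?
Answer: 10404/49 ≈ 212.33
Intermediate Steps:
B(Y, b) = -2/5 + Y/3 (B(Y, b) = Y*(1/3) + 2*(-1/5) = Y/3 - 2/5 = -2/5 + Y/3)
u = 16 (u = (-4)**2 = 16)
o(X) = 3 + 2*X/(16 + X) (o(X) = 3 + (X + X)/(X + 16) = 3 + (2*X)/(16 + X) = 3 + 2*X/(16 + X))
(o(-9) + F(-37, B(-2, -4)))**2 = ((48 + 5*(-9))/(16 - 9) - 15)**2 = ((48 - 45)/7 - 15)**2 = ((1/7)*3 - 15)**2 = (3/7 - 15)**2 = (-102/7)**2 = 10404/49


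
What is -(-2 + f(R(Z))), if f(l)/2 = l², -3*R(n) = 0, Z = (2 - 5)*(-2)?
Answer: 2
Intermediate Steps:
Z = 6 (Z = -3*(-2) = 6)
R(n) = 0 (R(n) = -⅓*0 = 0)
f(l) = 2*l²
-(-2 + f(R(Z))) = -(-2 + 2*0²) = -(-2 + 2*0) = -(-2 + 0) = -1*(-2) = 2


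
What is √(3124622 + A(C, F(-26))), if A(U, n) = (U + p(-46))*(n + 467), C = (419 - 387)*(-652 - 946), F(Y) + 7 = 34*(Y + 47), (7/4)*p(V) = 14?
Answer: 5*I*√2275986 ≈ 7543.2*I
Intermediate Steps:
p(V) = 8 (p(V) = (4/7)*14 = 8)
F(Y) = 1591 + 34*Y (F(Y) = -7 + 34*(Y + 47) = -7 + 34*(47 + Y) = -7 + (1598 + 34*Y) = 1591 + 34*Y)
C = -51136 (C = 32*(-1598) = -51136)
A(U, n) = (8 + U)*(467 + n) (A(U, n) = (U + 8)*(n + 467) = (8 + U)*(467 + n))
√(3124622 + A(C, F(-26))) = √(3124622 + (3736 + 8*(1591 + 34*(-26)) + 467*(-51136) - 51136*(1591 + 34*(-26)))) = √(3124622 + (3736 + 8*(1591 - 884) - 23880512 - 51136*(1591 - 884))) = √(3124622 + (3736 + 8*707 - 23880512 - 51136*707)) = √(3124622 + (3736 + 5656 - 23880512 - 36153152)) = √(3124622 - 60024272) = √(-56899650) = 5*I*√2275986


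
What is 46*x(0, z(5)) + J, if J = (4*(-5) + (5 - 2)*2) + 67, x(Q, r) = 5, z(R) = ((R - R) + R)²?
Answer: 283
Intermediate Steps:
z(R) = R² (z(R) = (0 + R)² = R²)
J = 53 (J = (-20 + 3*2) + 67 = (-20 + 6) + 67 = -14 + 67 = 53)
46*x(0, z(5)) + J = 46*5 + 53 = 230 + 53 = 283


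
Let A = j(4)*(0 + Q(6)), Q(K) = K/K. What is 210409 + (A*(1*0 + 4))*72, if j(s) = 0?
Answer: 210409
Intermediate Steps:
Q(K) = 1
A = 0 (A = 0*(0 + 1) = 0*1 = 0)
210409 + (A*(1*0 + 4))*72 = 210409 + (0*(1*0 + 4))*72 = 210409 + (0*(0 + 4))*72 = 210409 + (0*4)*72 = 210409 + 0*72 = 210409 + 0 = 210409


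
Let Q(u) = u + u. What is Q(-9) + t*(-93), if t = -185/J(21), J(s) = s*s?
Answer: 3089/147 ≈ 21.014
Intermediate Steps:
J(s) = s**2
Q(u) = 2*u
t = -185/441 (t = -185/(21**2) = -185/441 ≈ -0.41950)
Q(-9) + t*(-93) = 2*(-9) - 185/441*(-93) = -18 + 5735/147 = 3089/147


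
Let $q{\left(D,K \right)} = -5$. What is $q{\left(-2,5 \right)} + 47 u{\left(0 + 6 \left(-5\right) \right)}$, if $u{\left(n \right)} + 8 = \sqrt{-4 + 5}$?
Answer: $-334$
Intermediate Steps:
$u{\left(n \right)} = -7$ ($u{\left(n \right)} = -8 + \sqrt{-4 + 5} = -8 + \sqrt{1} = -8 + 1 = -7$)
$q{\left(-2,5 \right)} + 47 u{\left(0 + 6 \left(-5\right) \right)} = -5 + 47 \left(-7\right) = -5 - 329 = -334$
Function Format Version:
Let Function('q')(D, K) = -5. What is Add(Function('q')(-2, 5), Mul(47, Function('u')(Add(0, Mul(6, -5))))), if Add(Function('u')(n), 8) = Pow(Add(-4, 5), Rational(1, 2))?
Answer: -334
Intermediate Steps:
Function('u')(n) = -7 (Function('u')(n) = Add(-8, Pow(Add(-4, 5), Rational(1, 2))) = Add(-8, Pow(1, Rational(1, 2))) = Add(-8, 1) = -7)
Add(Function('q')(-2, 5), Mul(47, Function('u')(Add(0, Mul(6, -5))))) = Add(-5, Mul(47, -7)) = Add(-5, -329) = -334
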